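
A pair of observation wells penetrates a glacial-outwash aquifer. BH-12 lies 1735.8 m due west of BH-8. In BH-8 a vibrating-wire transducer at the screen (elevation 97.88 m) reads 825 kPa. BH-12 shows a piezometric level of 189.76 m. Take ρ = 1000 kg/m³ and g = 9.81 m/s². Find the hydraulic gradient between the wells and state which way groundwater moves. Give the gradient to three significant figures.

i ≈ 0.00448; groundwater flows toward the east

Pressure head at BH-8: ψ = P/(ρg) = 825×1000 / (1000 × 9.81) = 84.10 m.
Total head at BH-8: h = z + ψ = 97.88 + 84.10 = 181.98 m.
Total head at BH-12: h = 189.76 m (water level in the piezometer is the total head).
Head difference: h(BH-8) − h(BH-12) = 181.98 − 189.76 = -7.78 m.
Hydraulic gradient: i = |Δh| / L = 7.78 / 1735.8 = 0.00448.
Flow is from higher to lower head: from BH-12 toward BH-8, i.e. toward the east.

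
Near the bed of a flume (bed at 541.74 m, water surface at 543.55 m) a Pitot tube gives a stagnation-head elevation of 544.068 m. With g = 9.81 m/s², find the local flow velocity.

Near the bed, under hydrostatic conditions, the piezometric head (z + ψ) equals the free-surface elevation, 543.55 m.
Velocity head = total − piezometric = 544.068 − 543.55 = 0.518 m.
v = √(2g·h_v) = √(2 × 9.81 × 0.518) = 3.19 m/s.

v ≈ 3.19 m/s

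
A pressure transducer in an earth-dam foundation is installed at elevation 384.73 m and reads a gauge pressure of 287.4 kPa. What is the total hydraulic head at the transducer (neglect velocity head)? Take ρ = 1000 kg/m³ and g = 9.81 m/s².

ψ = P/(ρg) = 287.4×1000 / (1000 × 9.81) = 29.30 m.
h = z + ψ = 384.73 + 29.30 = 414.03 m.

h ≈ 414.03 m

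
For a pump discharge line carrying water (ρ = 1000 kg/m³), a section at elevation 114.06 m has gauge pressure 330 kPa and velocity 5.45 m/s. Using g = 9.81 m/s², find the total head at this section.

h ≈ 149.21 m

Pressure head ψ = P/(ρg) = 330×1000 / (1000 × 9.81) = 33.64 m.
Velocity head = v²/(2g) = 5.45² / (2 × 9.81) = 1.514 m.
h = z + ψ + v²/(2g) = 114.06 + 33.64 + 1.514 = 149.21 m.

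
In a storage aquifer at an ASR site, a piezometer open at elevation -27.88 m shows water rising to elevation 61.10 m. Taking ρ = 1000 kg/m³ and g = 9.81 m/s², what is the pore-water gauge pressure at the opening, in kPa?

Pressure head ψ = h − z = 61.10 − (-27.88) = 88.98 m.
P = ρgψ = 1000 × 9.81 × 88.98 = 872894 Pa ≈ 873 kPa.

P ≈ 873 kPa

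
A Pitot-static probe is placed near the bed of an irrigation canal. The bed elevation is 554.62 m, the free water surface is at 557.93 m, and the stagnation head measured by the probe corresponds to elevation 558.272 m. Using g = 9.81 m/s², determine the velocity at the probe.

v ≈ 2.59 m/s

Near the bed, under hydrostatic conditions, the piezometric head (z + ψ) equals the free-surface elevation, 557.93 m.
Velocity head = total − piezometric = 558.272 − 557.93 = 0.342 m.
v = √(2g·h_v) = √(2 × 9.81 × 0.342) = 2.59 m/s.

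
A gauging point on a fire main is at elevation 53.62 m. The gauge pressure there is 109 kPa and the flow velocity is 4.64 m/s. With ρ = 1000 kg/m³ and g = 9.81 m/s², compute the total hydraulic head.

h ≈ 65.83 m

Pressure head ψ = P/(ρg) = 109×1000 / (1000 × 9.81) = 11.11 m.
Velocity head = v²/(2g) = 4.64² / (2 × 9.81) = 1.097 m.
h = z + ψ + v²/(2g) = 53.62 + 11.11 + 1.097 = 65.83 m.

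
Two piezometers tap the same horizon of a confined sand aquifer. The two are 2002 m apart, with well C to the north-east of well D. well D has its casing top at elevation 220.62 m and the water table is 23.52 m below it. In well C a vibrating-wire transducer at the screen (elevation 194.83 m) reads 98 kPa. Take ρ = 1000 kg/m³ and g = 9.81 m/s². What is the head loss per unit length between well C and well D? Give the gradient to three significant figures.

i ≈ 0.00386 m/m

Total head at well D: h = 220.62 − 23.52 = 197.10 m.
Pressure head at well C: ψ = P/(ρg) = 98×1000 / (1000 × 9.81) = 9.99 m.
Total head at well C: h = z + ψ = 194.83 + 9.99 = 204.82 m.
Head difference: h(well D) − h(well C) = 197.10 − 204.82 = -7.72 m.
Hydraulic gradient: i = |Δh| / L = 7.72 / 2002 = 0.00386.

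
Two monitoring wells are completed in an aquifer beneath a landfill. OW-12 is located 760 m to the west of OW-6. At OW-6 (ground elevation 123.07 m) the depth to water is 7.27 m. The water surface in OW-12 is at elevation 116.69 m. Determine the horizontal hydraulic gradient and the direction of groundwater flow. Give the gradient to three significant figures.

Total head at OW-6: h = 123.07 − 7.27 = 115.80 m.
Total head at OW-12: h = 116.69 m (water level in the piezometer is the total head).
Head difference: h(OW-6) − h(OW-12) = 115.80 − 116.69 = -0.89 m.
Hydraulic gradient: i = |Δh| / L = 0.89 / 760 = 0.00117.
Flow is from higher to lower head: from OW-12 toward OW-6, i.e. toward the east.

i ≈ 0.00117; groundwater flows toward the east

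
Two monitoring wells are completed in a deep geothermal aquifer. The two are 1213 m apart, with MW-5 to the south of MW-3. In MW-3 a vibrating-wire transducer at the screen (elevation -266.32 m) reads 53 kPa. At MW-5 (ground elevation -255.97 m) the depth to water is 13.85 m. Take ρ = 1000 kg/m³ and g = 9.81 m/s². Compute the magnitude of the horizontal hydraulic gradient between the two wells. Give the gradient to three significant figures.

Pressure head at MW-3: ψ = P/(ρg) = 53×1000 / (1000 × 9.81) = 5.40 m.
Total head at MW-3: h = z + ψ = -266.32 + 5.40 = -260.92 m.
Total head at MW-5: h = -255.97 − 13.85 = -269.82 m.
Head difference: h(MW-3) − h(MW-5) = -260.92 − (-269.82) = 8.90 m.
Hydraulic gradient: i = |Δh| / L = 8.90 / 1213 = 0.00734.

i ≈ 0.00734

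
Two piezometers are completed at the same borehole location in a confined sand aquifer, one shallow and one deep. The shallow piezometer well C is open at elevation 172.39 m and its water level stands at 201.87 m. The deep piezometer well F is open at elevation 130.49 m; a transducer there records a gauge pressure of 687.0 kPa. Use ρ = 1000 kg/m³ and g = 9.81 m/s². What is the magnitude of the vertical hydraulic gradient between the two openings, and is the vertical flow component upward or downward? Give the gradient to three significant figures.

|i_v| ≈ 0.0322; vertical flow is downward

Total head at well C: h = 201.87 m (water level in the standpipe).
Pressure head at well F: ψ = P/(ρg) = 687.0×1000 / (1000 × 9.81) = 70.03 m.
Total head at well F: h = z + ψ = 130.49 + 70.03 = 200.52 m.
Δh = h(well C) − h(well F) = 201.87 − 200.52 = 1.35 m.
Vertical separation Δz = 172.39 − 130.49 = 41.90 m.
|i_v| = |Δh| / Δz = 1.35 / 41.90 = 0.0322.
Head is higher in the shallow piezometer, so vertical flow is downward (recharge condition).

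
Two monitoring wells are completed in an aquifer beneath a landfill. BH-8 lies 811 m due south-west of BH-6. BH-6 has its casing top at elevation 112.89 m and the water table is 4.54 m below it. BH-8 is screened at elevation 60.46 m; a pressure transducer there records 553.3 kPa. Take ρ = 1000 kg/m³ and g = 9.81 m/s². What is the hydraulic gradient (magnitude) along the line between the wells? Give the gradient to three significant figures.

Total head at BH-6: h = 112.89 − 4.54 = 108.35 m.
Pressure head at BH-8: ψ = P/(ρg) = 553.3×1000 / (1000 × 9.81) = 56.40 m.
Total head at BH-8: h = z + ψ = 60.46 + 56.40 = 116.86 m.
Head difference: h(BH-6) − h(BH-8) = 108.35 − 116.86 = -8.51 m.
Hydraulic gradient: i = |Δh| / L = 8.51 / 811 = 0.0105.

i ≈ 0.0105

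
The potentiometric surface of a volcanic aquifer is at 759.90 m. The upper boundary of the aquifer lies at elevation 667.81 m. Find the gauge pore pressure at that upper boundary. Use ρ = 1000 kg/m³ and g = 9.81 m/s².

P ≈ 903 kPa

Pressure head at the aquifer top: ψ = h − z = 759.90 − 667.81 = 92.09 m.
P = ρgψ = 1000 × 9.81 × 92.09 = 903403 Pa ≈ 903 kPa.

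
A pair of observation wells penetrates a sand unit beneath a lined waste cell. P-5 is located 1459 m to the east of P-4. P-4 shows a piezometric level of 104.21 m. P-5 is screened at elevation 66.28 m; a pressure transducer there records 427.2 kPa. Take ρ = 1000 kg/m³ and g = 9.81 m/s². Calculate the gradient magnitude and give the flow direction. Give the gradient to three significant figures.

i ≈ 0.00385; groundwater flows toward the west

Total head at P-4: h = 104.21 m (water level in the piezometer is the total head).
Pressure head at P-5: ψ = P/(ρg) = 427.2×1000 / (1000 × 9.81) = 43.55 m.
Total head at P-5: h = z + ψ = 66.28 + 43.55 = 109.83 m.
Head difference: h(P-4) − h(P-5) = 104.21 − 109.83 = -5.62 m.
Hydraulic gradient: i = |Δh| / L = 5.62 / 1459 = 0.00385.
Flow is from higher to lower head: from P-5 toward P-4, i.e. toward the west.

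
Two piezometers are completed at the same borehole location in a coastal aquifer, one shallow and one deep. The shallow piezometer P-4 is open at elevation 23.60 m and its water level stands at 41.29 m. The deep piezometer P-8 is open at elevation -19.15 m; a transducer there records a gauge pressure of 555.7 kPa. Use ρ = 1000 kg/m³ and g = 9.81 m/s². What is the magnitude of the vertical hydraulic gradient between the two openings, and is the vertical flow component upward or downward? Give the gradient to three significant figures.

|i_v| ≈ 0.0887; vertical flow is downward

Total head at P-4: h = 41.29 m (water level in the standpipe).
Pressure head at P-8: ψ = P/(ρg) = 555.7×1000 / (1000 × 9.81) = 56.65 m.
Total head at P-8: h = z + ψ = -19.15 + 56.65 = 37.50 m.
Δh = h(P-4) − h(P-8) = 41.29 − 37.50 = 3.79 m.
Vertical separation Δz = 23.60 − (-19.15) = 42.75 m.
|i_v| = |Δh| / Δz = 3.79 / 42.75 = 0.0887.
Head is higher in the shallow piezometer, so vertical flow is downward (recharge condition).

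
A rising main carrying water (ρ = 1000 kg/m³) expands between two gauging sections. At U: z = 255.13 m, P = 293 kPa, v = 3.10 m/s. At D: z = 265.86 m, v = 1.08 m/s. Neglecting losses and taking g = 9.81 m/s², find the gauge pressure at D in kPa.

P₂ ≈ 192 kPa

Pressure head at U: ψ₁ = P₁/(ρg) = 293×1000 / (1000 × 9.81) = 29.87 m.
Velocity heads: v₁²/2g = 3.10²/19.62 = 0.490 m; v₂²/2g = 1.08²/19.62 = 0.059 m.
Total head H = z₁ + ψ₁ + v₁²/2g = 255.13 + 29.87 + 0.490 = 285.49 m.
ψ₂ = H − z₂ − v₂²/2g = 285.49 − 265.86 − 0.059 = 19.57 m.
P₂ = ρgψ₂ = 1000 × 9.81 × 19.57 ≈ 192 kPa.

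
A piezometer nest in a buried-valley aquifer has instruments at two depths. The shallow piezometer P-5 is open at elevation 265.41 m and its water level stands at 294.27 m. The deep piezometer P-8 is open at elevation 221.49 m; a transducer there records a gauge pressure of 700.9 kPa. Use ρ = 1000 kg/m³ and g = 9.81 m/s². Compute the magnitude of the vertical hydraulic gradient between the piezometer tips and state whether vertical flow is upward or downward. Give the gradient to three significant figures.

|i_v| ≈ 0.0303; vertical flow is downward

Total head at P-5: h = 294.27 m (water level in the standpipe).
Pressure head at P-8: ψ = P/(ρg) = 700.9×1000 / (1000 × 9.81) = 71.45 m.
Total head at P-8: h = z + ψ = 221.49 + 71.45 = 292.94 m.
Δh = h(P-5) − h(P-8) = 294.27 − 292.94 = 1.33 m.
Vertical separation Δz = 265.41 − 221.49 = 43.92 m.
|i_v| = |Δh| / Δz = 1.33 / 43.92 = 0.0303.
Head is higher in the shallow piezometer, so vertical flow is downward (recharge condition).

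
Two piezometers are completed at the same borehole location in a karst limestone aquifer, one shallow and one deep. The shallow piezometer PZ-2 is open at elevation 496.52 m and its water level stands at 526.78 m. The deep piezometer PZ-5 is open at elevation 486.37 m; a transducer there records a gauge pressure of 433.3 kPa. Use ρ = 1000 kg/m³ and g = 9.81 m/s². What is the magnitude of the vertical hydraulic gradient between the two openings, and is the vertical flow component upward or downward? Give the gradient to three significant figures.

Total head at PZ-2: h = 526.78 m (water level in the standpipe).
Pressure head at PZ-5: ψ = P/(ρg) = 433.3×1000 / (1000 × 9.81) = 44.17 m.
Total head at PZ-5: h = z + ψ = 486.37 + 44.17 = 530.54 m.
Δh = h(PZ-2) − h(PZ-5) = 526.78 − 530.54 = -3.76 m.
Vertical separation Δz = 496.52 − 486.37 = 10.15 m.
|i_v| = |Δh| / Δz = 3.76 / 10.15 = 0.370.
Head is higher in the deep piezometer, so vertical flow is upward (discharge condition).

|i_v| ≈ 0.370; vertical flow is upward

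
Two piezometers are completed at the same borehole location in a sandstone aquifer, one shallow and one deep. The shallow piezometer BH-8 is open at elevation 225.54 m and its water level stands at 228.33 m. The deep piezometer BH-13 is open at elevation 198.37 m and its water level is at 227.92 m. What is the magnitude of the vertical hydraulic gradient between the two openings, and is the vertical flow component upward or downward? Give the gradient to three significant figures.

Total head at BH-8: h = 228.33 m (water level in the standpipe).
Total head at BH-13: h = 227.92 m.
Δh = h(BH-8) − h(BH-13) = 228.33 − 227.92 = 0.41 m.
Vertical separation Δz = 225.54 − 198.37 = 27.17 m.
|i_v| = |Δh| / Δz = 0.41 / 27.17 = 0.0151.
Head is higher in the shallow piezometer, so vertical flow is downward (recharge condition).

|i_v| ≈ 0.0151; vertical flow is downward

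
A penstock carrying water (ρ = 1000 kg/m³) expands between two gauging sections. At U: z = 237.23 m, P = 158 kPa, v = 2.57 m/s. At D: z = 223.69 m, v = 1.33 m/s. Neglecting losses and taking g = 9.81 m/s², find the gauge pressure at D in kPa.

Pressure head at U: ψ₁ = P₁/(ρg) = 158×1000 / (1000 × 9.81) = 16.11 m.
Velocity heads: v₁²/2g = 2.57²/19.62 = 0.337 m; v₂²/2g = 1.33²/19.62 = 0.090 m.
Total head H = z₁ + ψ₁ + v₁²/2g = 237.23 + 16.11 + 0.337 = 253.68 m.
ψ₂ = H − z₂ − v₂²/2g = 253.68 − 223.69 − 0.090 = 29.90 m.
P₂ = ρgψ₂ = 1000 × 9.81 × 29.90 ≈ 293 kPa.

P₂ ≈ 293 kPa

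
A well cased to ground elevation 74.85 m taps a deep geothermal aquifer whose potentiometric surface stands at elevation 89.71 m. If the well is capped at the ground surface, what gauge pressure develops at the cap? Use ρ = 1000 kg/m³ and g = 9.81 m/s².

P ≈ 146 kPa

Head above the cap: Δh = 89.71 − 74.85 = 14.86 m.
P = ρgΔh = 1000 × 9.81 × 14.86 = 145777 Pa ≈ 146 kPa.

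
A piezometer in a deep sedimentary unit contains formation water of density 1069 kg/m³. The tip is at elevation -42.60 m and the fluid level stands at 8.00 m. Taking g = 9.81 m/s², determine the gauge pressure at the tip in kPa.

Pressure head ψ = h − z = 8.00 − (-42.60) = 50.60 m.
P = ρgψ = 1069 × 9.81 × 50.60 = 530637 Pa ≈ 531 kPa.

P ≈ 531 kPa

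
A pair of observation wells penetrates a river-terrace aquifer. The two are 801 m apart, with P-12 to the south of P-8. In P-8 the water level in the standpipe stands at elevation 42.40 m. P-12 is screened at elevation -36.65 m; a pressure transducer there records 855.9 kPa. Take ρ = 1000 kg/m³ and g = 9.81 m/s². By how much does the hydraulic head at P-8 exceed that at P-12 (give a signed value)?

Total head at P-8: h = 42.40 m (water level in the piezometer is the total head).
Pressure head at P-12: ψ = P/(ρg) = 855.9×1000 / (1000 × 9.81) = 87.25 m.
Total head at P-12: h = z + ψ = -36.65 + 87.25 = 50.60 m.
Head difference: h(P-8) − h(P-12) = 42.40 − 50.60 = -8.20 m.

Δh ≈ -8.20 m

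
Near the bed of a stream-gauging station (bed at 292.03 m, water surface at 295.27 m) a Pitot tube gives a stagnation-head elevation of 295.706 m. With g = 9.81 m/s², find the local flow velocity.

v ≈ 2.92 m/s

Near the bed, under hydrostatic conditions, the piezometric head (z + ψ) equals the free-surface elevation, 295.27 m.
Velocity head = total − piezometric = 295.706 − 295.27 = 0.436 m.
v = √(2g·h_v) = √(2 × 9.81 × 0.436) = 2.92 m/s.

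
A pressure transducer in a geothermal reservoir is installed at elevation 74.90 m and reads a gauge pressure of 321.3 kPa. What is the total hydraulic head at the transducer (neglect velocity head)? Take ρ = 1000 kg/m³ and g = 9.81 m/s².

h ≈ 107.65 m

ψ = P/(ρg) = 321.3×1000 / (1000 × 9.81) = 32.75 m.
h = z + ψ = 74.90 + 32.75 = 107.65 m.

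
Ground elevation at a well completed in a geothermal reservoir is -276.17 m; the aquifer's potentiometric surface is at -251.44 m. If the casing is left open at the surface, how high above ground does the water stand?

≈ 24.73 m above ground

Water rises to the potentiometric surface, so the rise above ground = -251.44 − (-276.17) = 24.73 m.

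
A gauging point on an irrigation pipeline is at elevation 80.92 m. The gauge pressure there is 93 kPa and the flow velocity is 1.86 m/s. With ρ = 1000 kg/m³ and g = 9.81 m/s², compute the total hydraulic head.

h ≈ 90.58 m

Pressure head ψ = P/(ρg) = 93×1000 / (1000 × 9.81) = 9.48 m.
Velocity head = v²/(2g) = 1.86² / (2 × 9.81) = 0.176 m.
h = z + ψ + v²/(2g) = 80.92 + 9.48 + 0.176 = 90.58 m.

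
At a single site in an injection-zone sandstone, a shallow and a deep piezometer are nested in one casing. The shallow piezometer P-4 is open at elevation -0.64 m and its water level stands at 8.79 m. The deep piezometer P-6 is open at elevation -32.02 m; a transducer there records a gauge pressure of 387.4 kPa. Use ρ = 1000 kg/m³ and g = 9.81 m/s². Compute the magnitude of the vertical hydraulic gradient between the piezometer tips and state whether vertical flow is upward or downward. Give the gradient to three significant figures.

Total head at P-4: h = 8.79 m (water level in the standpipe).
Pressure head at P-6: ψ = P/(ρg) = 387.4×1000 / (1000 × 9.81) = 39.49 m.
Total head at P-6: h = z + ψ = -32.02 + 39.49 = 7.47 m.
Δh = h(P-4) − h(P-6) = 8.79 − 7.47 = 1.32 m.
Vertical separation Δz = -0.64 − (-32.02) = 31.38 m.
|i_v| = |Δh| / Δz = 1.32 / 31.38 = 0.0421.
Head is higher in the shallow piezometer, so vertical flow is downward (recharge condition).

|i_v| ≈ 0.0421; vertical flow is downward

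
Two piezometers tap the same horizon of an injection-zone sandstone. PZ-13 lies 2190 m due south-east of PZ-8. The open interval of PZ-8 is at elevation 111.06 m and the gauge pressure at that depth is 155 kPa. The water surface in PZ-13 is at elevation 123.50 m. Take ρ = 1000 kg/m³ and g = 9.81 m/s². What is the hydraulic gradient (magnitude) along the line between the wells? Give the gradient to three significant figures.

i ≈ 0.00153

Pressure head at PZ-8: ψ = P/(ρg) = 155×1000 / (1000 × 9.81) = 15.80 m.
Total head at PZ-8: h = z + ψ = 111.06 + 15.80 = 126.86 m.
Total head at PZ-13: h = 123.50 m (water level in the piezometer is the total head).
Head difference: h(PZ-8) − h(PZ-13) = 126.86 − 123.50 = 3.36 m.
Hydraulic gradient: i = |Δh| / L = 3.36 / 2190 = 0.00153.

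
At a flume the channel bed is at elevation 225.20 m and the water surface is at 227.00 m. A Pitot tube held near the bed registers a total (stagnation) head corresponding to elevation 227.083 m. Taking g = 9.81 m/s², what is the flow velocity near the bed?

Near the bed, under hydrostatic conditions, the piezometric head (z + ψ) equals the free-surface elevation, 227.00 m.
Velocity head = total − piezometric = 227.083 − 227.00 = 0.083 m.
v = √(2g·h_v) = √(2 × 9.81 × 0.083) = 1.28 m/s.

v ≈ 1.28 m/s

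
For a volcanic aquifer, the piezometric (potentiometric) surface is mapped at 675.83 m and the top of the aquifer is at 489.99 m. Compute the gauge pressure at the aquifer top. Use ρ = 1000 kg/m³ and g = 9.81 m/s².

P ≈ 1820 kPa

Pressure head at the aquifer top: ψ = h − z = 675.83 − 489.99 = 185.84 m.
P = ρgψ = 1000 × 9.81 × 185.84 = 1823090 Pa ≈ 1820 kPa.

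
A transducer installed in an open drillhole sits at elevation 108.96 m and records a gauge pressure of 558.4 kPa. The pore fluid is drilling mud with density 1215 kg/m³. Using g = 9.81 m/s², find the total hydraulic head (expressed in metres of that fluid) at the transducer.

ψ = P/(ρg) = 558.4×1000 / (1215 × 9.81) = 46.85 m.
h = z + ψ = 108.96 + 46.85 = 155.81 m.

h ≈ 155.81 m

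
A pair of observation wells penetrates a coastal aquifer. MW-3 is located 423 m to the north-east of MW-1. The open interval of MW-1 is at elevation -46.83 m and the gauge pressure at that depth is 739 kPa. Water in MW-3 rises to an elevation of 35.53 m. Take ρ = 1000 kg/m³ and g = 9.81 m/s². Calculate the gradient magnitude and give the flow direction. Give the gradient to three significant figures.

Pressure head at MW-1: ψ = P/(ρg) = 739×1000 / (1000 × 9.81) = 75.33 m.
Total head at MW-1: h = z + ψ = -46.83 + 75.33 = 28.50 m.
Total head at MW-3: h = 35.53 m (water level in the piezometer is the total head).
Head difference: h(MW-1) − h(MW-3) = 28.50 − 35.53 = -7.03 m.
Hydraulic gradient: i = |Δh| / L = 7.03 / 423 = 0.0166.
Flow is from higher to lower head: from MW-3 toward MW-1, i.e. toward the south-west.

i ≈ 0.0166; groundwater flows toward the south-west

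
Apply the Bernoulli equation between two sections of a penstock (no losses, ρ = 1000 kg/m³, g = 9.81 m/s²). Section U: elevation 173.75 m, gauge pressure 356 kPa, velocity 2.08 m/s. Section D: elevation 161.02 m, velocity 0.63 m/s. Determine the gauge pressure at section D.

Pressure head at U: ψ₁ = P₁/(ρg) = 356×1000 / (1000 × 9.81) = 36.29 m.
Velocity heads: v₁²/2g = 2.08²/19.62 = 0.221 m; v₂²/2g = 0.63²/19.62 = 0.020 m.
Total head H = z₁ + ψ₁ + v₁²/2g = 173.75 + 36.29 + 0.221 = 210.26 m.
ψ₂ = H − z₂ − v₂²/2g = 210.26 − 161.02 − 0.020 = 49.22 m.
P₂ = ρgψ₂ = 1000 × 9.81 × 49.22 ≈ 483 kPa.

P₂ ≈ 483 kPa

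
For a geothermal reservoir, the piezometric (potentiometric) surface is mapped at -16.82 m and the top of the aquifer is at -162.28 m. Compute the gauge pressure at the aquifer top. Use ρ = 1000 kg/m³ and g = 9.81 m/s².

Pressure head at the aquifer top: ψ = h − z = -16.82 − (-162.28) = 145.46 m.
P = ρgψ = 1000 × 9.81 × 145.46 = 1426963 Pa ≈ 1430 kPa.

P ≈ 1430 kPa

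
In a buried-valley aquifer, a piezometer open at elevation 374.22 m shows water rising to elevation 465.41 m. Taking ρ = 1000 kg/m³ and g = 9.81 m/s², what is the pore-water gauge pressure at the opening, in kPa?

P ≈ 895 kPa

Pressure head ψ = h − z = 465.41 − 374.22 = 91.19 m.
P = ρgψ = 1000 × 9.81 × 91.19 = 894574 Pa ≈ 895 kPa.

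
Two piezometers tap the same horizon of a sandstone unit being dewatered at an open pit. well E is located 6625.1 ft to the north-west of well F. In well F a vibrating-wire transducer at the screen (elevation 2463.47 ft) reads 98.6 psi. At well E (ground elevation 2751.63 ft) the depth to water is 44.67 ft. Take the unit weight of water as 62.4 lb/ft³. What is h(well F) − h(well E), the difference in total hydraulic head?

Δh ≈ -15.95 ft

Pressure head at well F: ψ = 144·P/γ = 144 × 98.6 / 62.4 = 227.54 ft.
Total head at well F: h = z + ψ = 2463.47 + 227.54 = 2691.01 ft.
Total head at well E: h = 2751.63 − 44.67 = 2706.96 ft.
Head difference: h(well F) − h(well E) = 2691.01 − 2706.96 = -15.95 ft.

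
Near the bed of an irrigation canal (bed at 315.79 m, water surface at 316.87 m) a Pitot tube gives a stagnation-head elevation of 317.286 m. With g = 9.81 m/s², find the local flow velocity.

Near the bed, under hydrostatic conditions, the piezometric head (z + ψ) equals the free-surface elevation, 316.87 m.
Velocity head = total − piezometric = 317.286 − 316.87 = 0.416 m.
v = √(2g·h_v) = √(2 × 9.81 × 0.416) = 2.86 m/s.

v ≈ 2.86 m/s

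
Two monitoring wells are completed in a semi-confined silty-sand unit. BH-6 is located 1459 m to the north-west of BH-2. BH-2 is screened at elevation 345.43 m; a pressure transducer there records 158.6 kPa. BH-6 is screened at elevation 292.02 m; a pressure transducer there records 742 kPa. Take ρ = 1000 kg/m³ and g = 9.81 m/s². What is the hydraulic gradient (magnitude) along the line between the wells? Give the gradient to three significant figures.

i ≈ 0.00415

Pressure head at BH-2: ψ = P/(ρg) = 158.6×1000 / (1000 × 9.81) = 16.17 m.
Total head at BH-2: h = z + ψ = 345.43 + 16.17 = 361.60 m.
Pressure head at BH-6: ψ = P/(ρg) = 742×1000 / (1000 × 9.81) = 75.64 m.
Total head at BH-6: h = z + ψ = 292.02 + 75.64 = 367.66 m.
Head difference: h(BH-2) − h(BH-6) = 361.60 − 367.66 = -6.06 m.
Hydraulic gradient: i = |Δh| / L = 6.06 / 1459 = 0.00415.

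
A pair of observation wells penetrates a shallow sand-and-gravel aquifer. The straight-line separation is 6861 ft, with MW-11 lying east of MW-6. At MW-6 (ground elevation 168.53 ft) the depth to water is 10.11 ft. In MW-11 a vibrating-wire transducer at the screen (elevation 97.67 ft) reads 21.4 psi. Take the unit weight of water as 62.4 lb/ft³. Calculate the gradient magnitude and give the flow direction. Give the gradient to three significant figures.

i ≈ 0.00166; groundwater flows toward the east

Total head at MW-6: h = 168.53 − 10.11 = 158.42 ft.
Pressure head at MW-11: ψ = 144·P/γ = 144 × 21.4 / 62.4 = 49.38 ft.
Total head at MW-11: h = z + ψ = 97.67 + 49.38 = 147.05 ft.
Head difference: h(MW-6) − h(MW-11) = 158.42 − 147.05 = 11.37 ft.
Hydraulic gradient: i = |Δh| / L = 11.37 / 6861 = 0.00166.
Flow is from higher to lower head: from MW-6 toward MW-11, i.e. toward the east.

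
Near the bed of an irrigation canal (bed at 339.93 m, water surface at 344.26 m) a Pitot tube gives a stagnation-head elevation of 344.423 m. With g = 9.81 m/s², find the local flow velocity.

Near the bed, under hydrostatic conditions, the piezometric head (z + ψ) equals the free-surface elevation, 344.26 m.
Velocity head = total − piezometric = 344.423 − 344.26 = 0.163 m.
v = √(2g·h_v) = √(2 × 9.81 × 0.163) = 1.79 m/s.

v ≈ 1.79 m/s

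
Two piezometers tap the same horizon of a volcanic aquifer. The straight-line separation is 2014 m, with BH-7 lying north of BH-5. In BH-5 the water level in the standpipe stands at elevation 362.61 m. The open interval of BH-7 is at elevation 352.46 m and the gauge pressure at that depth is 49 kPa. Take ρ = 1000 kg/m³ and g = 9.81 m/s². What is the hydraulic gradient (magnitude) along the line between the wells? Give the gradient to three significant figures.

i ≈ 0.00256

Total head at BH-5: h = 362.61 m (water level in the piezometer is the total head).
Pressure head at BH-7: ψ = P/(ρg) = 49×1000 / (1000 × 9.81) = 4.99 m.
Total head at BH-7: h = z + ψ = 352.46 + 4.99 = 357.45 m.
Head difference: h(BH-5) − h(BH-7) = 362.61 − 357.45 = 5.16 m.
Hydraulic gradient: i = |Δh| / L = 5.16 / 2014 = 0.00256.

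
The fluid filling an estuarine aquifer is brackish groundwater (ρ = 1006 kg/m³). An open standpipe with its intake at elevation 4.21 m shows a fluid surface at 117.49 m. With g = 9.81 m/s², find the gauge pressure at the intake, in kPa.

Pressure head ψ = h − z = 117.49 − 4.21 = 113.28 m.
P = ρgψ = 1006 × 9.81 × 113.28 = 1117944 Pa ≈ 1120 kPa.

P ≈ 1120 kPa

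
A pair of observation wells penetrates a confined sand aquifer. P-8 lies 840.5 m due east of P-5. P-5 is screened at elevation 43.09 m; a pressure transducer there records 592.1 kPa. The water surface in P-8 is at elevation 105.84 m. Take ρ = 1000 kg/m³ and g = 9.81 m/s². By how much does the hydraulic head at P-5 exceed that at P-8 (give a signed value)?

Δh ≈ -2.39 m

Pressure head at P-5: ψ = P/(ρg) = 592.1×1000 / (1000 × 9.81) = 60.36 m.
Total head at P-5: h = z + ψ = 43.09 + 60.36 = 103.45 m.
Total head at P-8: h = 105.84 m (water level in the piezometer is the total head).
Head difference: h(P-5) − h(P-8) = 103.45 − 105.84 = -2.39 m.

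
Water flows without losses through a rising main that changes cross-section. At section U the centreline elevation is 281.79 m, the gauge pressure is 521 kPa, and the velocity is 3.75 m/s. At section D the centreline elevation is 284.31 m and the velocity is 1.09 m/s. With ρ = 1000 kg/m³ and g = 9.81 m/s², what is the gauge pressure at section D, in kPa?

P₂ ≈ 503 kPa

Pressure head at U: ψ₁ = P₁/(ρg) = 521×1000 / (1000 × 9.81) = 53.11 m.
Velocity heads: v₁²/2g = 3.75²/19.62 = 0.717 m; v₂²/2g = 1.09²/19.62 = 0.061 m.
Total head H = z₁ + ψ₁ + v₁²/2g = 281.79 + 53.11 + 0.717 = 335.62 m.
ψ₂ = H − z₂ − v₂²/2g = 335.62 − 284.31 − 0.061 = 51.25 m.
P₂ = ρgψ₂ = 1000 × 9.81 × 51.25 ≈ 503 kPa.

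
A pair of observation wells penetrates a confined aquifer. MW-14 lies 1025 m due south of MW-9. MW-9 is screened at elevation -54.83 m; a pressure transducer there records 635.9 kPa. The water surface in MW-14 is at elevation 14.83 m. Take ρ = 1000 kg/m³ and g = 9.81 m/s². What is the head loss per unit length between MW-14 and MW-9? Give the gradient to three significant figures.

Pressure head at MW-9: ψ = P/(ρg) = 635.9×1000 / (1000 × 9.81) = 64.82 m.
Total head at MW-9: h = z + ψ = -54.83 + 64.82 = 9.99 m.
Total head at MW-14: h = 14.83 m (water level in the piezometer is the total head).
Head difference: h(MW-9) − h(MW-14) = 9.99 − 14.83 = -4.84 m.
Hydraulic gradient: i = |Δh| / L = 4.84 / 1025 = 0.00472.

i ≈ 0.00472 m/m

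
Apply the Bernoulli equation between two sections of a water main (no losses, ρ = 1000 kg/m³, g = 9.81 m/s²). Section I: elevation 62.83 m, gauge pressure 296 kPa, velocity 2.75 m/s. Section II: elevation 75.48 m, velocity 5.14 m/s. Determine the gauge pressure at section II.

P₂ ≈ 162 kPa

Pressure head at I: ψ₁ = P₁/(ρg) = 296×1000 / (1000 × 9.81) = 30.17 m.
Velocity heads: v₁²/2g = 2.75²/19.62 = 0.385 m; v₂²/2g = 5.14²/19.62 = 1.347 m.
Total head H = z₁ + ψ₁ + v₁²/2g = 62.83 + 30.17 + 0.385 = 93.39 m.
ψ₂ = H − z₂ − v₂²/2g = 93.39 − 75.48 − 1.347 = 16.56 m.
P₂ = ρgψ₂ = 1000 × 9.81 × 16.56 ≈ 162 kPa.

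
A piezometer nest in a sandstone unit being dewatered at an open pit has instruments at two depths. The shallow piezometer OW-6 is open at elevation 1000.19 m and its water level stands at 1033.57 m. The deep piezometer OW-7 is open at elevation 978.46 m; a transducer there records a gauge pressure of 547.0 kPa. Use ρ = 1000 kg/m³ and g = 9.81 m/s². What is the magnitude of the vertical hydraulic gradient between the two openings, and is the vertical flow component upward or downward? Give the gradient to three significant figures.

|i_v| ≈ 0.0299; vertical flow is upward

Total head at OW-6: h = 1033.57 m (water level in the standpipe).
Pressure head at OW-7: ψ = P/(ρg) = 547.0×1000 / (1000 × 9.81) = 55.76 m.
Total head at OW-7: h = z + ψ = 978.46 + 55.76 = 1034.22 m.
Δh = h(OW-6) − h(OW-7) = 1033.57 − 1034.22 = -0.65 m.
Vertical separation Δz = 1000.19 − 978.46 = 21.73 m.
|i_v| = |Δh| / Δz = 0.65 / 21.73 = 0.0299.
Head is higher in the deep piezometer, so vertical flow is upward (discharge condition).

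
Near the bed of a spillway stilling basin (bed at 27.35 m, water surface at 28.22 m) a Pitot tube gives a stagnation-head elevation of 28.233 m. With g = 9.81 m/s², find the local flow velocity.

v ≈ 0.505 m/s

Near the bed, under hydrostatic conditions, the piezometric head (z + ψ) equals the free-surface elevation, 28.22 m.
Velocity head = total − piezometric = 28.233 − 28.22 = 0.013 m.
v = √(2g·h_v) = √(2 × 9.81 × 0.013) = 0.505 m/s.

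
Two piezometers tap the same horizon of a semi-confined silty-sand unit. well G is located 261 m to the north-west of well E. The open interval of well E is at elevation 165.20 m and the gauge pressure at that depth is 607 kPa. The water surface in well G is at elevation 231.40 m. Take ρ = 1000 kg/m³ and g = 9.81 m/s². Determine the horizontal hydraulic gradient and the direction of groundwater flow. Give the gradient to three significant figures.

i ≈ 0.0166; groundwater flows toward the south-east

Pressure head at well E: ψ = P/(ρg) = 607×1000 / (1000 × 9.81) = 61.88 m.
Total head at well E: h = z + ψ = 165.20 + 61.88 = 227.08 m.
Total head at well G: h = 231.40 m (water level in the piezometer is the total head).
Head difference: h(well E) − h(well G) = 227.08 − 231.40 = -4.32 m.
Hydraulic gradient: i = |Δh| / L = 4.32 / 261 = 0.0166.
Flow is from higher to lower head: from well G toward well E, i.e. toward the south-east.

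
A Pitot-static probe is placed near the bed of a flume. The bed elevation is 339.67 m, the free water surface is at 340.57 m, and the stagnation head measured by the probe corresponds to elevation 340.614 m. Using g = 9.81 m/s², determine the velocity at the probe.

v ≈ 0.929 m/s

Near the bed, under hydrostatic conditions, the piezometric head (z + ψ) equals the free-surface elevation, 340.57 m.
Velocity head = total − piezometric = 340.614 − 340.57 = 0.044 m.
v = √(2g·h_v) = √(2 × 9.81 × 0.044) = 0.929 m/s.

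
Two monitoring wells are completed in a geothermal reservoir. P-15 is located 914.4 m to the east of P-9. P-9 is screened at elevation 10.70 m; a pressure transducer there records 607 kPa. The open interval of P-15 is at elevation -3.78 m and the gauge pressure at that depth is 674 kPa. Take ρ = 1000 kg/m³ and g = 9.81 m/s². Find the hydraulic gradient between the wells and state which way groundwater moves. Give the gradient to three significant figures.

i ≈ 0.00837; groundwater flows toward the east

Pressure head at P-9: ψ = P/(ρg) = 607×1000 / (1000 × 9.81) = 61.88 m.
Total head at P-9: h = z + ψ = 10.70 + 61.88 = 72.58 m.
Pressure head at P-15: ψ = P/(ρg) = 674×1000 / (1000 × 9.81) = 68.71 m.
Total head at P-15: h = z + ψ = -3.78 + 68.71 = 64.93 m.
Head difference: h(P-9) − h(P-15) = 72.58 − 64.93 = 7.65 m.
Hydraulic gradient: i = |Δh| / L = 7.65 / 914.4 = 0.00837.
Flow is from higher to lower head: from P-9 toward P-15, i.e. toward the east.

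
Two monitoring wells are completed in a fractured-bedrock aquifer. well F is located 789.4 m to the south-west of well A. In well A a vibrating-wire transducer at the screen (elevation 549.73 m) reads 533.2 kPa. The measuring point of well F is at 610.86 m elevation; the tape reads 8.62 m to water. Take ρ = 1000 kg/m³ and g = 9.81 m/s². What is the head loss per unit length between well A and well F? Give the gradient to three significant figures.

Pressure head at well A: ψ = P/(ρg) = 533.2×1000 / (1000 × 9.81) = 54.35 m.
Total head at well A: h = z + ψ = 549.73 + 54.35 = 604.08 m.
Total head at well F: h = 610.86 − 8.62 = 602.24 m.
Head difference: h(well A) − h(well F) = 604.08 − 602.24 = 1.84 m.
Hydraulic gradient: i = |Δh| / L = 1.84 / 789.4 = 0.00233.

i ≈ 0.00233 m/m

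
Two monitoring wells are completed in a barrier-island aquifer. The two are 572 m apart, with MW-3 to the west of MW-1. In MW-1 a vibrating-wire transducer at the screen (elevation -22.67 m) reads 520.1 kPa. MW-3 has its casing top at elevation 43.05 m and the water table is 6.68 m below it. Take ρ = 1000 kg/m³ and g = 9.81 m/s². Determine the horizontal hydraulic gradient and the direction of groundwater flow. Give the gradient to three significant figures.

i ≈ 0.0105; groundwater flows toward the east

Pressure head at MW-1: ψ = P/(ρg) = 520.1×1000 / (1000 × 9.81) = 53.02 m.
Total head at MW-1: h = z + ψ = -22.67 + 53.02 = 30.35 m.
Total head at MW-3: h = 43.05 − 6.68 = 36.37 m.
Head difference: h(MW-1) − h(MW-3) = 30.35 − 36.37 = -6.02 m.
Hydraulic gradient: i = |Δh| / L = 6.02 / 572 = 0.0105.
Flow is from higher to lower head: from MW-3 toward MW-1, i.e. toward the east.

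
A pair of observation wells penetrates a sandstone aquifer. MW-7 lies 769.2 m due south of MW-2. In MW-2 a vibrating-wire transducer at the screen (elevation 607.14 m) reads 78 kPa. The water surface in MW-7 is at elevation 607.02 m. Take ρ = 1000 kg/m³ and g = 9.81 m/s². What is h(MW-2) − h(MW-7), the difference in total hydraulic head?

Δh ≈ 8.07 m

Pressure head at MW-2: ψ = P/(ρg) = 78×1000 / (1000 × 9.81) = 7.95 m.
Total head at MW-2: h = z + ψ = 607.14 + 7.95 = 615.09 m.
Total head at MW-7: h = 607.02 m (water level in the piezometer is the total head).
Head difference: h(MW-2) − h(MW-7) = 615.09 − 607.02 = 8.07 m.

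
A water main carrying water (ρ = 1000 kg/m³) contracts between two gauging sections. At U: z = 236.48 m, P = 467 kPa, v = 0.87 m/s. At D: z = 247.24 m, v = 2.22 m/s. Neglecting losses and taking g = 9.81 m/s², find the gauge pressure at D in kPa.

Pressure head at U: ψ₁ = P₁/(ρg) = 467×1000 / (1000 × 9.81) = 47.60 m.
Velocity heads: v₁²/2g = 0.87²/19.62 = 0.039 m; v₂²/2g = 2.22²/19.62 = 0.251 m.
Total head H = z₁ + ψ₁ + v₁²/2g = 236.48 + 47.60 + 0.039 = 284.12 m.
ψ₂ = H − z₂ − v₂²/2g = 284.12 − 247.24 − 0.251 = 36.63 m.
P₂ = ρgψ₂ = 1000 × 9.81 × 36.63 ≈ 359 kPa.

P₂ ≈ 359 kPa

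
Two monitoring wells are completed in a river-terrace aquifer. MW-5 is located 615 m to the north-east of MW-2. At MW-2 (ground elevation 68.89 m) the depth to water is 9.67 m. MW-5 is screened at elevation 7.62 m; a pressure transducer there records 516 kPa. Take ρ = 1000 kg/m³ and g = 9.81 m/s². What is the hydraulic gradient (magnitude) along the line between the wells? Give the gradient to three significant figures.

Total head at MW-2: h = 68.89 − 9.67 = 59.22 m.
Pressure head at MW-5: ψ = P/(ρg) = 516×1000 / (1000 × 9.81) = 52.60 m.
Total head at MW-5: h = z + ψ = 7.62 + 52.60 = 60.22 m.
Head difference: h(MW-2) − h(MW-5) = 59.22 − 60.22 = -1.00 m.
Hydraulic gradient: i = |Δh| / L = 1.00 / 615 = 0.00163.

i ≈ 0.00163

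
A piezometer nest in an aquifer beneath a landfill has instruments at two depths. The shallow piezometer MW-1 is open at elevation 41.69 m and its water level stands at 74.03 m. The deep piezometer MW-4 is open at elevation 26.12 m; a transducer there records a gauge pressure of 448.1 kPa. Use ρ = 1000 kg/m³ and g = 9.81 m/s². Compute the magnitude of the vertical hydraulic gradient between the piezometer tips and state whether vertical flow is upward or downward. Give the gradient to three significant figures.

Total head at MW-1: h = 74.03 m (water level in the standpipe).
Pressure head at MW-4: ψ = P/(ρg) = 448.1×1000 / (1000 × 9.81) = 45.68 m.
Total head at MW-4: h = z + ψ = 26.12 + 45.68 = 71.80 m.
Δh = h(MW-1) − h(MW-4) = 74.03 − 71.80 = 2.23 m.
Vertical separation Δz = 41.69 − 26.12 = 15.57 m.
|i_v| = |Δh| / Δz = 2.23 / 15.57 = 0.143.
Head is higher in the shallow piezometer, so vertical flow is downward (recharge condition).

|i_v| ≈ 0.143; vertical flow is downward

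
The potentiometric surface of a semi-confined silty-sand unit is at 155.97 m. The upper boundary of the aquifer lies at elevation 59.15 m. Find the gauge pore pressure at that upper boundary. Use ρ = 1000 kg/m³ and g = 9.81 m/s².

P ≈ 950 kPa

Pressure head at the aquifer top: ψ = h − z = 155.97 − 59.15 = 96.82 m.
P = ρgψ = 1000 × 9.81 × 96.82 = 949804 Pa ≈ 950 kPa.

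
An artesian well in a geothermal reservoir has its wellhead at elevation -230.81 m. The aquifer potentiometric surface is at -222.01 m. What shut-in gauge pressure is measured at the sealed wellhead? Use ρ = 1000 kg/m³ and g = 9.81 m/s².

Head above the cap: Δh = -222.01 − (-230.81) = 8.80 m.
P = ρgΔh = 1000 × 9.81 × 8.80 = 86328 Pa ≈ 86.3 kPa.

P ≈ 86.3 kPa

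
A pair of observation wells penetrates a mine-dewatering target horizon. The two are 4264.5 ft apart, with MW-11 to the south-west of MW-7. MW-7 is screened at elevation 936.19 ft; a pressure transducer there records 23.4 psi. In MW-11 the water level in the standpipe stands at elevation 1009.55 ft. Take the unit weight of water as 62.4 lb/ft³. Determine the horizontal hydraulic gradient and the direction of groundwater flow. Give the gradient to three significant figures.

i ≈ 0.00454; groundwater flows toward the north-east

Pressure head at MW-7: ψ = 144·P/γ = 144 × 23.4 / 62.4 = 54.00 ft.
Total head at MW-7: h = z + ψ = 936.19 + 54.00 = 990.19 ft.
Total head at MW-11: h = 1009.55 ft (water level in the piezometer is the total head).
Head difference: h(MW-7) − h(MW-11) = 990.19 − 1009.55 = -19.36 ft.
Hydraulic gradient: i = |Δh| / L = 19.36 / 4264.5 = 0.00454.
Flow is from higher to lower head: from MW-11 toward MW-7, i.e. toward the north-east.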